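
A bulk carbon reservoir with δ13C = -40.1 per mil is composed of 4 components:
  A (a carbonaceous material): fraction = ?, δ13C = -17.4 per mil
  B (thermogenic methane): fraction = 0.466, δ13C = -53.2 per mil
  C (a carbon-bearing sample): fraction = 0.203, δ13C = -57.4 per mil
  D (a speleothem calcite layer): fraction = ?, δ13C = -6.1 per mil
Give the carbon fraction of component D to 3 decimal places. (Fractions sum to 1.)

0.186

Let f_D and f_A be the unknown fractions; fractions sum to 1 so f_D + f_A = 0.331.
Mass balance: Σ fᵢ·δᵢ = δ_bulk ⇒ f_D·(-6.1) + f_A·(-17.4) = -40.1 − (-36.443) = -3.657
Substitute f_A = 0.331 − f_D:
f_D·(-6.1 − -17.4) = -3.657 − 0.331×(-17.4) = 2.103
f_D = 2.103 / 11.3 = 0.1861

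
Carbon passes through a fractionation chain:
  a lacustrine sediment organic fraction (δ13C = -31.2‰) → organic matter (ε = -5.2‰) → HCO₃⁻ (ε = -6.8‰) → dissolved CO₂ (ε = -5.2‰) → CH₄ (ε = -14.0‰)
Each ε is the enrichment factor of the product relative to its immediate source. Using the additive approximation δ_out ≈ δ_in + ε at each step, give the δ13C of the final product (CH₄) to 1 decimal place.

step 1: δ ≈ -31.2 + (-5.2) = -36.4‰
step 2: δ ≈ -36.4 + (-6.8) = -43.2‰
step 3: δ ≈ -43.2 + (-5.2) = -48.4‰
step 4: δ ≈ -48.4 + (-14.0) = -62.4‰

-62.4‰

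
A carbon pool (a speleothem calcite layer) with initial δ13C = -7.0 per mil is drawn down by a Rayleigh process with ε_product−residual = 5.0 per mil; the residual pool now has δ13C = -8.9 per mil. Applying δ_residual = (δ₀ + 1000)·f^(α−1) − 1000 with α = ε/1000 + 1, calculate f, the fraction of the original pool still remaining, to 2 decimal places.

α − 1 = ε/1000 = 0.0050
(δ_res + 1000)/(δ₀ + 1000) = (-8.9 + 1000)/(-7.0 + 1000) = 991.1/993.0 = 0.998087
f = 0.998087^(1/0.0050) = exp(ln(0.998087)/0.0050) = exp(-0.00192/0.0050)
f = exp(-0.3830) = 0.6818

0.68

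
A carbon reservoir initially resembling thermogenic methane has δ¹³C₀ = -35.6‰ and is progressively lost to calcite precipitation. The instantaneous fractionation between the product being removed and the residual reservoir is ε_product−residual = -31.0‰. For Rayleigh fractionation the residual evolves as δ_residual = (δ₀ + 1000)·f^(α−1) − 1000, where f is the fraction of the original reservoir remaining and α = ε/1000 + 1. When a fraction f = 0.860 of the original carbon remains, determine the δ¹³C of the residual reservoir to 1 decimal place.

Rayleigh residual: δ_res = (δ₀ + 1000)·f^(α−1) − 1000
α = ε/1000 + 1 = 0.96900, so α − 1 = -0.03100
f^(α−1) = 0.860^(-0.03100) = 1.004686
δ_res = (-35.6 + 1000) × 1.004686 − 1000 = 968.920 − 1000 = -31.08‰

-31.1‰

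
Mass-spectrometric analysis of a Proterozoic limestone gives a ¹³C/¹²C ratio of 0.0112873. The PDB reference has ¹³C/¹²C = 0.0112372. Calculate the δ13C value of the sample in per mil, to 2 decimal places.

4.46 per mil

δ13C = (R_sample / R_standard − 1) × 1000
R_sample / R_standard = 0.0112873 / 0.0112372 = 1.004458
δ13C = (1.004458 − 1) × 1000 = 4.458 per mil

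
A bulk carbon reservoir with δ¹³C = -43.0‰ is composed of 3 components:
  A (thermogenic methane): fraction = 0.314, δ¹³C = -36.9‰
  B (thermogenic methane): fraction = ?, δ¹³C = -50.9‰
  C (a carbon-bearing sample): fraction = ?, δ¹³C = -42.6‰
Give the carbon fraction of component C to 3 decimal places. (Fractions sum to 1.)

Let f_C and f_B be the unknown fractions; fractions sum to 1 so f_C + f_B = 0.686.
Mass balance: Σ fᵢ·δᵢ = δ_bulk ⇒ f_C·(-42.6) + f_B·(-50.9) = -43.0 − (-11.587) = -31.413
Substitute f_B = 0.686 − f_C:
f_C·(-42.6 − -50.9) = -31.413 − 0.686×(-50.9) = 3.504
f_C = 3.504 / 8.3 = 0.4222

0.422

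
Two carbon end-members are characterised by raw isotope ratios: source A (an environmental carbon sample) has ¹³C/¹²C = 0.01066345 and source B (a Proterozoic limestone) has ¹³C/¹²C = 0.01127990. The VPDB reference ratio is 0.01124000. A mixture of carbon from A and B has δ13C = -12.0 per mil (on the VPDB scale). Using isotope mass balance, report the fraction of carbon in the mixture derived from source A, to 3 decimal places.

δ_A = (0.01066345/0.01124000 − 1)×1000 = (0.948706 − 1)×1000 = -51.294 per mil
δ_B = (0.01127990/0.01124000 − 1)×1000 = (1.003550 − 1)×1000 = 3.550 per mil
f_A = (δ_mix − δ_B)/(δ_A − δ_B) = (-12.0 − (3.550))/(-51.294 − (3.550))
f_A = -15.550 / -54.844 = 0.2835

0.284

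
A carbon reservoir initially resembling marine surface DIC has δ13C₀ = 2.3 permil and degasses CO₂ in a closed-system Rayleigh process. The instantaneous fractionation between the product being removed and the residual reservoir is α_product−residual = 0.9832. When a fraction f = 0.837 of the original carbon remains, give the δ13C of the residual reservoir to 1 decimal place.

5.3 permil

Rayleigh residual: δ_res = (δ₀ + 1000)·f^(α−1) − 1000
α − 1 = -0.01680
f^(α−1) = 0.837^(-0.01680) = 1.002994
δ_res = (2.3 + 1000) × 1.002994 − 1000 = 1005.301 − 1000 = 5.30 permil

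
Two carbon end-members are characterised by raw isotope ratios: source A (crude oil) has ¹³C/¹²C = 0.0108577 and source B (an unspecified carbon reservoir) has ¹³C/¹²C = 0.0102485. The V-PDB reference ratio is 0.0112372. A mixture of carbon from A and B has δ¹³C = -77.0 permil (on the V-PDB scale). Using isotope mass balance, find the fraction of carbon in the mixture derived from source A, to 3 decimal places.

δ_A = (0.0108577/0.0112372 − 1)×1000 = (0.966228 − 1)×1000 = -33.772 permil
δ_B = (0.0102485/0.0112372 − 1)×1000 = (0.912015 − 1)×1000 = -87.985 permil
f_A = (δ_mix − δ_B)/(δ_A − δ_B) = (-77.0 − (-87.985))/(-33.772 − (-87.985))
f_A = 10.985 / 54.213 = 0.2026

0.203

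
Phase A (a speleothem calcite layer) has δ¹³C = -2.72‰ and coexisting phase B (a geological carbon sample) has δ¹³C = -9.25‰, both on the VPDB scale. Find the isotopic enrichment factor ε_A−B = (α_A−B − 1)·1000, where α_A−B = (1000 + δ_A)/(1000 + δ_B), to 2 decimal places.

6.59‰

α_A−B = (1000 + -2.72) / (1000 + -9.25) = 997.28 / 990.75 = 1.006591
ε_A−B = (1.006591 − 1) × 1000 = 6.591‰
(The approximation ε ≈ δ_A − δ_B would give 6.53‰.)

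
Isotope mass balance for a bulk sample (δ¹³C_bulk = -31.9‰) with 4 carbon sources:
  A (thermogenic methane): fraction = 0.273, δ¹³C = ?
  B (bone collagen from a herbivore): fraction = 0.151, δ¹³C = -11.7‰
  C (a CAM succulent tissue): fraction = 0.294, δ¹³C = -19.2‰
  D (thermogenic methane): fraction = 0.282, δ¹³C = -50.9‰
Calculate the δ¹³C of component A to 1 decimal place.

Isotope mass balance: δ_bulk = Σ fᵢ·δᵢ.
-31.9 = 0.273×δ_A + 0.151×(-11.7) + 0.294×(-19.2) + 0.282×(-50.9)
0.273·δ_A = -31.9 − (-21.765) = -10.135
δ_A = -10.135 / 0.273 = -37.12‰

-37.1‰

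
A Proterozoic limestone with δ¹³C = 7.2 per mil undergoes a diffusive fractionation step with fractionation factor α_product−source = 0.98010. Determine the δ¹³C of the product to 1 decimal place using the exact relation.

-12.8 per mil

δ_product = (δ_source + 1000)·α − 1000
δ_product = (7.2 + 1000) × 0.98010 − 1000
δ_product = 987.157 − 1000 = -12.84 per mil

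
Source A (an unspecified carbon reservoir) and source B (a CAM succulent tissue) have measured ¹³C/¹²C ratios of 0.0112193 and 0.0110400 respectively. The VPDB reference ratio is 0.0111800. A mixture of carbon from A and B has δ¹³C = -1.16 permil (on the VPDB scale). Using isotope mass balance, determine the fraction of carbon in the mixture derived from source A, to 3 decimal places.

δ_A = (0.0112193/0.0111800 − 1)×1000 = (1.003515 − 1)×1000 = 3.515 permil
δ_B = (0.0110400/0.0111800 − 1)×1000 = (0.987478 − 1)×1000 = -12.522 permil
f_A = (δ_mix − δ_B)/(δ_A − δ_B) = (-1.16 − (-12.522))/(3.515 − (-12.522))
f_A = 11.362 / 16.038 = 0.7085

0.708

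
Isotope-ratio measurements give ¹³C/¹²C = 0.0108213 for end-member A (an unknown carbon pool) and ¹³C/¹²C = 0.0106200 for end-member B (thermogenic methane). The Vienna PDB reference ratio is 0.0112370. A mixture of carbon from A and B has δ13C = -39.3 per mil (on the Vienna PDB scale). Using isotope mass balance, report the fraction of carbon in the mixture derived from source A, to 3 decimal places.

0.871

δ_A = (0.0108213/0.0112370 − 1)×1000 = (0.963006 − 1)×1000 = -36.994 per mil
δ_B = (0.0106200/0.0112370 − 1)×1000 = (0.945092 − 1)×1000 = -54.908 per mil
f_A = (δ_mix − δ_B)/(δ_A − δ_B) = (-39.3 − (-54.908))/(-36.994 − (-54.908))
f_A = 15.608 / 17.914 = 0.8713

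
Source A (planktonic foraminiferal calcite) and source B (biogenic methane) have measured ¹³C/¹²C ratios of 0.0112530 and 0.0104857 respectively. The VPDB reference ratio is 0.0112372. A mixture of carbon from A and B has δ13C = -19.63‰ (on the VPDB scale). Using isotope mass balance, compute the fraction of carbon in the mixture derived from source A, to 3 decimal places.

0.692

δ_A = (0.0112530/0.0112372 − 1)×1000 = (1.001406 − 1)×1000 = 1.406‰
δ_B = (0.0104857/0.0112372 − 1)×1000 = (0.933124 − 1)×1000 = -66.876‰
f_A = (δ_mix − δ_B)/(δ_A − δ_B) = (-19.63 − (-66.876))/(1.406 − (-66.876))
f_A = 47.246 / 68.282 = 0.6919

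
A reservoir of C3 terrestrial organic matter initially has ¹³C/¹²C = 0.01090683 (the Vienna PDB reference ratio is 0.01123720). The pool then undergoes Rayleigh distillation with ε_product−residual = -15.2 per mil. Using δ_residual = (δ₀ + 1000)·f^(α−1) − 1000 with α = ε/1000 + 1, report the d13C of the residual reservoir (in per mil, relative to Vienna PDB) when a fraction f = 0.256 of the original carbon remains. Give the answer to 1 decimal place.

-9.1 per mil

δ₀ = (0.01090683/0.01123720 − 1)×1000 = (0.970600 − 1)×1000 = -29.400 per mil
α − 1 = ε/1000 = -0.0152
f^(α−1) = 0.256^(-0.0152) = 1.020927
δ_res = (-29.400 + 1000) × 1.020927 − 1000 = 990.912 − 1000 = -9.09 per mil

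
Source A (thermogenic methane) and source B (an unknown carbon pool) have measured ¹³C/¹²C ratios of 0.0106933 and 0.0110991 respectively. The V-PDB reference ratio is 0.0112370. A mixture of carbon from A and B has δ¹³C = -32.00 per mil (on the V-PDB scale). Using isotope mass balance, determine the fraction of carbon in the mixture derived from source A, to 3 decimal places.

0.546

δ_A = (0.0106933/0.0112370 − 1)×1000 = (0.951615 − 1)×1000 = -48.385 per mil
δ_B = (0.0110991/0.0112370 − 1)×1000 = (0.987728 − 1)×1000 = -12.272 per mil
f_A = (δ_mix − δ_B)/(δ_A − δ_B) = (-32.00 − (-12.272))/(-48.385 − (-12.272))
f_A = -19.728 / -36.113 = 0.5463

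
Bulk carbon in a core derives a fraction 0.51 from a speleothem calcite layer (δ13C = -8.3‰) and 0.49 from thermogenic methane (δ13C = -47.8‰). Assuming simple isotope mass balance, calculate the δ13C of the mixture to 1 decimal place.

δ_mix = f_A·δ_A + f_B·δ_B
δ_mix = 0.51 × (-8.3) + 0.49 × (-47.8)
δ_mix = -4.23 + -23.42 = -27.65‰

-27.7‰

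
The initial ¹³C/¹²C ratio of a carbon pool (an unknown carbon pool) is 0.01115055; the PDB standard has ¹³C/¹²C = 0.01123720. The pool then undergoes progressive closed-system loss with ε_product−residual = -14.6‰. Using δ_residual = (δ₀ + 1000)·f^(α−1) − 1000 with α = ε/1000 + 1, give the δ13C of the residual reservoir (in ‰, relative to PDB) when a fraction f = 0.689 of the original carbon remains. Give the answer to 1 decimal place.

δ₀ = (0.01115055/0.01123720 − 1)×1000 = (0.992289 − 1)×1000 = -7.711‰
α − 1 = ε/1000 = -0.0146
f^(α−1) = 0.689^(-0.0146) = 1.005454
δ_res = (-7.711 + 1000) × 1.005454 − 1000 = 997.700 − 1000 = -2.30‰

-2.3‰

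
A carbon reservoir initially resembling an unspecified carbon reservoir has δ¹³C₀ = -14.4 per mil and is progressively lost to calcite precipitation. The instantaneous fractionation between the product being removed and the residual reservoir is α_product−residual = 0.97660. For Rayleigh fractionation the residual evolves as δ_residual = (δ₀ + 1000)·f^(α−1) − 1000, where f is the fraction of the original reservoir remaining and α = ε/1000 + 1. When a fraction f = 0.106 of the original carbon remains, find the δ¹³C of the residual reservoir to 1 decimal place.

38.7 per mil

Rayleigh residual: δ_res = (δ₀ + 1000)·f^(α−1) − 1000
α − 1 = -0.02340
f^(α−1) = 0.106^(-0.02340) = 1.053920
δ_res = (-14.4 + 1000) × 1.053920 − 1000 = 1038.744 − 1000 = 38.74 per mil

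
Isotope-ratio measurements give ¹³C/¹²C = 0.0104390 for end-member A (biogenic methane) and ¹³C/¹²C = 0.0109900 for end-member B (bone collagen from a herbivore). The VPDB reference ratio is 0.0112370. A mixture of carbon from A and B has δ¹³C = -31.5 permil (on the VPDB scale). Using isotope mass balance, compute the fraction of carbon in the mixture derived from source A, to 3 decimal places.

δ_A = (0.0104390/0.0112370 − 1)×1000 = (0.928985 − 1)×1000 = -71.015 permil
δ_B = (0.0109900/0.0112370 − 1)×1000 = (0.978019 − 1)×1000 = -21.981 permil
f_A = (δ_mix − δ_B)/(δ_A − δ_B) = (-31.5 − (-21.981))/(-71.015 − (-21.981))
f_A = -9.519 / -49.034 = 0.1941

0.194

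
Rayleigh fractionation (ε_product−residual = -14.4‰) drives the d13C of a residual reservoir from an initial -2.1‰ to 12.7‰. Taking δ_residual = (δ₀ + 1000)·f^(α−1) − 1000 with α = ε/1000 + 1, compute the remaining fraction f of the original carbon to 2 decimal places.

α − 1 = ε/1000 = -0.0144
(δ_res + 1000)/(δ₀ + 1000) = (12.7 + 1000)/(-2.1 + 1000) = 1012.7/997.9 = 1.014831
f = 1.014831^(1/-0.0144) = exp(ln(1.014831)/-0.0144) = exp(0.01472/-0.0144)
f = exp(-1.0224) = 0.3597

0.36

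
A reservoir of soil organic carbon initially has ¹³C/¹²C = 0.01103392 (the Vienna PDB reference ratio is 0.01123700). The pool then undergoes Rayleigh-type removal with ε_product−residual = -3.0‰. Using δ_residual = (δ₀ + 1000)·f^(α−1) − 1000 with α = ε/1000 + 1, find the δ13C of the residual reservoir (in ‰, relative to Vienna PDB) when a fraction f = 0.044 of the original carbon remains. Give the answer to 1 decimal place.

-8.8‰

δ₀ = (0.01103392/0.01123700 − 1)×1000 = (0.981928 − 1)×1000 = -18.072‰
α − 1 = ε/1000 = -0.0030
f^(α−1) = 0.044^(-0.0030) = 1.009415
δ_res = (-18.072 + 1000) × 1.009415 − 1000 = 991.172 − 1000 = -8.83‰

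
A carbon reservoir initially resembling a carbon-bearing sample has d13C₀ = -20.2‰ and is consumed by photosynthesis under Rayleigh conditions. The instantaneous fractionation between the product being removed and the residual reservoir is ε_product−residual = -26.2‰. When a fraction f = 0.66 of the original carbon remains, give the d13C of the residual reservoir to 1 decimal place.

-9.5‰

Rayleigh residual: δ_res = (δ₀ + 1000)·f^(α−1) − 1000
α = ε/1000 + 1 = 0.97380, so α − 1 = -0.02620
f^(α−1) = 0.66^(-0.02620) = 1.010946
δ_res = (-20.2 + 1000) × 1.010946 − 1000 = 990.525 − 1000 = -9.48‰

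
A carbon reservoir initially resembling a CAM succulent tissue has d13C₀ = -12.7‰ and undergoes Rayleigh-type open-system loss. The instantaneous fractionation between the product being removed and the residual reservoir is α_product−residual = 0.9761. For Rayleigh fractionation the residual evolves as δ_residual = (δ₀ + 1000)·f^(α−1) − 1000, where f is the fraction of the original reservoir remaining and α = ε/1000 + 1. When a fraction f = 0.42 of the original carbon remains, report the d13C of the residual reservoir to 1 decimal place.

Rayleigh residual: δ_res = (δ₀ + 1000)·f^(α−1) − 1000
α − 1 = -0.02390
f^(α−1) = 0.42^(-0.02390) = 1.020950
δ_res = (-12.7 + 1000) × 1.020950 − 1000 = 1007.984 − 1000 = 7.98‰

8.0‰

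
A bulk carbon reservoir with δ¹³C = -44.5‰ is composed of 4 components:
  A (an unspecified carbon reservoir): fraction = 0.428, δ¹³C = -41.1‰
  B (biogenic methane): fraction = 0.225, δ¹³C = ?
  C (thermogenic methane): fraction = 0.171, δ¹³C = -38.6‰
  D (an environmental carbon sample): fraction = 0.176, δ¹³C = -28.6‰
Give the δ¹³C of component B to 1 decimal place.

Isotope mass balance: δ_bulk = Σ fᵢ·δᵢ.
-44.5 = 0.428×(-41.1) + 0.225×δ_B + 0.171×(-38.6) + 0.176×(-28.6)
0.225·δ_B = -44.5 − (-29.225) = -15.275
δ_B = -15.275 / 0.225 = -67.89‰

-67.9‰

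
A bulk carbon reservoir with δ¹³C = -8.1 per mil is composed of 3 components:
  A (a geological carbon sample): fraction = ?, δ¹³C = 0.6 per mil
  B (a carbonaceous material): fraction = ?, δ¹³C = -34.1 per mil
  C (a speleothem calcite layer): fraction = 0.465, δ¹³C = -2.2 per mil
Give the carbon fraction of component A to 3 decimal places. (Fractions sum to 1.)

Let f_A and f_B be the unknown fractions; fractions sum to 1 so f_A + f_B = 0.535.
Mass balance: Σ fᵢ·δᵢ = δ_bulk ⇒ f_A·(0.6) + f_B·(-34.1) = -8.1 − (-1.023) = -7.077
Substitute f_B = 0.535 − f_A:
f_A·(0.6 − -34.1) = -7.077 − 0.535×(-34.1) = 11.167
f_A = 11.167 / 34.7 = 0.3218

0.322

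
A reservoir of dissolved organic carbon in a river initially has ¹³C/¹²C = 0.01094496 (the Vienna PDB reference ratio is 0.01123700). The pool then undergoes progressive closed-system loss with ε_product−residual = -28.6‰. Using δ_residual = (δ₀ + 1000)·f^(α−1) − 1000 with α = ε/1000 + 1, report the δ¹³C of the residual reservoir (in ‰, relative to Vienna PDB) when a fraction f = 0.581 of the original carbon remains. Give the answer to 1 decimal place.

-10.7‰

δ₀ = (0.01094496/0.01123700 − 1)×1000 = (0.974011 − 1)×1000 = -25.989‰
α − 1 = ε/1000 = -0.0286
f^(α−1) = 0.581^(-0.0286) = 1.015651
δ_res = (-25.989 + 1000) × 1.015651 − 1000 = 989.255 − 1000 = -10.74‰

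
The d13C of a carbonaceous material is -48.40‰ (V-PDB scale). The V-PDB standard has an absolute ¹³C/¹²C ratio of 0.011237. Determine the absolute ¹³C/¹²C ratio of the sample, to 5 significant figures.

R_sample = R_standard × (d13C/1000 + 1)
R_sample = 0.011237 × (-48.40/1000 + 1) = 0.011237 × 0.951600
R_sample = 0.0106931

0.010693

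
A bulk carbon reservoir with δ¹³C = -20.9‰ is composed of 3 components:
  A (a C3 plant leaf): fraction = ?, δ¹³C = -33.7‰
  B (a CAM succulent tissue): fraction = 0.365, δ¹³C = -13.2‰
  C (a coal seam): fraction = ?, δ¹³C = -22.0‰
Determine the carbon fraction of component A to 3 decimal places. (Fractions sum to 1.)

Let f_A and f_C be the unknown fractions; fractions sum to 1 so f_A + f_C = 0.635.
Mass balance: Σ fᵢ·δᵢ = δ_bulk ⇒ f_A·(-33.7) + f_C·(-22.0) = -20.9 − (-4.818) = -16.082
Substitute f_C = 0.635 − f_A:
f_A·(-33.7 − -22.0) = -16.082 − 0.635×(-22.0) = -2.112
f_A = -2.112 / -11.7 = 0.1805

0.181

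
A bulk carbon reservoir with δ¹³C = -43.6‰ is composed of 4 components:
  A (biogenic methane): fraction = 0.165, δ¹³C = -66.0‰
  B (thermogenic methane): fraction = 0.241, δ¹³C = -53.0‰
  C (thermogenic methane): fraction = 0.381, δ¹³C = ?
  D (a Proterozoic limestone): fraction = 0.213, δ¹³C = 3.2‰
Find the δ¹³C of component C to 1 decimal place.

Isotope mass balance: δ_bulk = Σ fᵢ·δᵢ.
-43.6 = 0.165×(-66.0) + 0.241×(-53.0) + 0.381×δ_C + 0.213×(3.2)
0.381·δ_C = -43.6 − (-22.981) = -20.619
δ_C = -20.619 / 0.381 = -54.12‰

-54.1‰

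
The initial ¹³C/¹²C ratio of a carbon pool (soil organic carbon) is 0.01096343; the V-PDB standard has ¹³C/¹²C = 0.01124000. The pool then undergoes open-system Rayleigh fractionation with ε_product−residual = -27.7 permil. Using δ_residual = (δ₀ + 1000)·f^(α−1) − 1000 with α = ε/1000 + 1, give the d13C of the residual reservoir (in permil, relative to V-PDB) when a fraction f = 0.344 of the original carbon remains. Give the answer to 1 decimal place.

4.7 permil

δ₀ = (0.01096343/0.01124000 − 1)×1000 = (0.975394 − 1)×1000 = -24.606 permil
α − 1 = ε/1000 = -0.0277
f^(α−1) = 0.344^(-0.0277) = 1.030000
δ_res = (-24.606 + 1000) × 1.030000 − 1000 = 1004.656 − 1000 = 4.66 permil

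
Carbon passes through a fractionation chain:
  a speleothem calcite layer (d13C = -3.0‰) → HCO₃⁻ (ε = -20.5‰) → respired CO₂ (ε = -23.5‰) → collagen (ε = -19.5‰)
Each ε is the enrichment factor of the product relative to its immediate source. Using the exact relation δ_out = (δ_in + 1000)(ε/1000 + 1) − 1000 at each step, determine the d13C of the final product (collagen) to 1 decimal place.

step 1: δ = (-3.00 + 1000)·(-20.5/1000 + 1) − 1000 = -23.44‰
step 2: δ = (-23.44 + 1000)·(-23.5/1000 + 1) − 1000 = -46.39‰
step 3: δ = (-46.39 + 1000)·(-19.5/1000 + 1) − 1000 = -64.98‰

-65.0‰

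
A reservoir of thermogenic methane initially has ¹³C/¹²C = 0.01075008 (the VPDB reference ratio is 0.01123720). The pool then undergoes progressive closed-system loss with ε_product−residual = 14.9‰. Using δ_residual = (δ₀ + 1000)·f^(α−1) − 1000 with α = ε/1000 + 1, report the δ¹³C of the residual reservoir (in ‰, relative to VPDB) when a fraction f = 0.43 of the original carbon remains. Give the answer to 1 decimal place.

-55.3‰

δ₀ = (0.01075008/0.01123720 − 1)×1000 = (0.956651 − 1)×1000 = -43.349‰
α − 1 = ε/1000 = 0.0149
f^(α−1) = 0.43^(0.0149) = 0.987504
δ_res = (-43.349 + 1000) × 0.987504 − 1000 = 944.696 − 1000 = -55.30‰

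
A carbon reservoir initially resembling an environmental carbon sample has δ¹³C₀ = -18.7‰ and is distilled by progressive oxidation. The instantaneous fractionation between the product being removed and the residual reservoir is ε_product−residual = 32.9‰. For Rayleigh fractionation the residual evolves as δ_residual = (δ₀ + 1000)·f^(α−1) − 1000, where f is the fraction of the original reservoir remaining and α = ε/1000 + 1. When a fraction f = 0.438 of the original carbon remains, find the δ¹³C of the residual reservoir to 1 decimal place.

Rayleigh residual: δ_res = (δ₀ + 1000)·f^(α−1) − 1000
α = ε/1000 + 1 = 1.03290, so α − 1 = 0.03290
f^(α−1) = 0.438^(0.03290) = 0.973205
δ_res = (-18.7 + 1000) × 0.973205 − 1000 = 955.006 − 1000 = -44.99‰

-45.0‰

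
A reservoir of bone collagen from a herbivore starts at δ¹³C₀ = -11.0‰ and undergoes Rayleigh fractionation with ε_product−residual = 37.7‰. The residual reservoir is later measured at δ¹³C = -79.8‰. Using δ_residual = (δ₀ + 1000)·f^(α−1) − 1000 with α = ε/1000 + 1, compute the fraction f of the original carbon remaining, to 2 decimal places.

α − 1 = ε/1000 = 0.0377
(δ_res + 1000)/(δ₀ + 1000) = (-79.8 + 1000)/(-11.0 + 1000) = 920.2/989.0 = 0.930435
f = 0.930435^(1/0.0377) = exp(ln(0.930435)/0.0377) = exp(-0.07210/0.0377)
f = exp(-1.9126) = 0.1477

0.15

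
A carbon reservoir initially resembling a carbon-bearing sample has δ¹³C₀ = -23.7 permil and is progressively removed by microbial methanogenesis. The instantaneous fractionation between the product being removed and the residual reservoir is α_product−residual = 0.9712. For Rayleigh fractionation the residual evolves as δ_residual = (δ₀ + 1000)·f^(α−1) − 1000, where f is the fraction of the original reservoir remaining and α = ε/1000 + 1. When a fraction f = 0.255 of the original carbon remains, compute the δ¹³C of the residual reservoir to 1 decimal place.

15.5 permil

Rayleigh residual: δ_res = (δ₀ + 1000)·f^(α−1) − 1000
α − 1 = -0.02880
f^(α−1) = 0.255^(-0.02880) = 1.040140
δ_res = (-23.7 + 1000) × 1.040140 − 1000 = 1015.488 − 1000 = 15.49 permil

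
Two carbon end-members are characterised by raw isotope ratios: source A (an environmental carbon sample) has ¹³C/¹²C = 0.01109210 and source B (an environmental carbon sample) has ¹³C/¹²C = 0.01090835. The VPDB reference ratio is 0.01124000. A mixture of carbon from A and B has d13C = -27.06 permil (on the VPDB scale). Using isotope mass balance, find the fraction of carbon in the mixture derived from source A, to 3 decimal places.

δ_A = (0.01109210/0.01124000 − 1)×1000 = (0.986842 − 1)×1000 = -13.158 permil
δ_B = (0.01090835/0.01124000 − 1)×1000 = (0.970494 − 1)×1000 = -29.506 permil
f_A = (δ_mix − δ_B)/(δ_A − δ_B) = (-27.06 − (-29.506))/(-13.158 − (-29.506))
f_A = 2.446 / 16.348 = 0.1496

0.150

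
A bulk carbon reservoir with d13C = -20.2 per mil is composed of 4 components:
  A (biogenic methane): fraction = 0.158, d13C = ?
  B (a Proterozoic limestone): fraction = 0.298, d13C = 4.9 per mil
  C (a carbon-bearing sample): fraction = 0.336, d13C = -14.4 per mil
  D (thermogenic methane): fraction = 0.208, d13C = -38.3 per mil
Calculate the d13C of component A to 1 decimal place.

Isotope mass balance: δ_bulk = Σ fᵢ·δᵢ.
-20.2 = 0.158×δ_A + 0.298×(4.9) + 0.336×(-14.4) + 0.208×(-38.3)
0.158·δ_A = -20.2 − (-11.345) = -8.855
δ_A = -8.855 / 0.158 = -56.05 per mil

-56.0 per mil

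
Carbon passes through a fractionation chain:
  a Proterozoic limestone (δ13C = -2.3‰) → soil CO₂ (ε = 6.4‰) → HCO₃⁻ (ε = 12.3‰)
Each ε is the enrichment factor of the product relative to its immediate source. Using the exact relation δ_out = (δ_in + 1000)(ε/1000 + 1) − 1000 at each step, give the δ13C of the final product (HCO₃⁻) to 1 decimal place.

step 1: δ = (-2.30 + 1000)·(6.4/1000 + 1) − 1000 = 4.09‰
step 2: δ = (4.09 + 1000)·(12.3/1000 + 1) − 1000 = 16.44‰

16.4‰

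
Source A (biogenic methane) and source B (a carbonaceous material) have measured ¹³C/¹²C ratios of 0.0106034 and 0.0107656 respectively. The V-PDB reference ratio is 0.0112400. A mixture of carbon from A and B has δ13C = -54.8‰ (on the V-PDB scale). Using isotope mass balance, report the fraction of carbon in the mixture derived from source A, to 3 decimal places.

δ_A = (0.0106034/0.0112400 − 1)×1000 = (0.943363 − 1)×1000 = -56.637‰
δ_B = (0.0107656/0.0112400 − 1)×1000 = (0.957794 − 1)×1000 = -42.206‰
f_A = (δ_mix − δ_B)/(δ_A − δ_B) = (-54.8 − (-42.206))/(-56.637 − (-42.206))
f_A = -12.594 / -14.431 = 0.8727

0.873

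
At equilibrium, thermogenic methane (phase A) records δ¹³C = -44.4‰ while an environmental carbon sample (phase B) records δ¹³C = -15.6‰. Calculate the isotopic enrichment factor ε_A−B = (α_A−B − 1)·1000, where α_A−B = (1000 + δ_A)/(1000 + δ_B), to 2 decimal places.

-29.26‰

α_A−B = (1000 + -44.4) / (1000 + -15.6) = 955.6 / 984.4 = 0.970744
ε_A−B = (0.970744 − 1) × 1000 = -29.256‰
(The approximation ε ≈ δ_A − δ_B would give -28.8‰.)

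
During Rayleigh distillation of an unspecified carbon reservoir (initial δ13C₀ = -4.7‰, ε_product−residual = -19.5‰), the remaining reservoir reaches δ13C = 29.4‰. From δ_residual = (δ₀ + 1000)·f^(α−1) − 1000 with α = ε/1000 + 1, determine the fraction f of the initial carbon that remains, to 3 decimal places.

0.178

α − 1 = ε/1000 = -0.0195
(δ_res + 1000)/(δ₀ + 1000) = (29.4 + 1000)/(-4.7 + 1000) = 1029.4/995.3 = 1.034261
f = 1.034261^(1/-0.0195) = exp(ln(1.034261)/-0.0195) = exp(0.03369/-0.0195)
f = exp(-1.7275) = 0.1777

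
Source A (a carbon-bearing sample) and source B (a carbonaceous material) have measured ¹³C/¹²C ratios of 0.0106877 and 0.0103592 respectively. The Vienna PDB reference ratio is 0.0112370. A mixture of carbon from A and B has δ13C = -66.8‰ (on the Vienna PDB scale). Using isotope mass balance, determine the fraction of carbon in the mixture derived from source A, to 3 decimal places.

0.387

δ_A = (0.0106877/0.0112370 − 1)×1000 = (0.951117 − 1)×1000 = -48.883‰
δ_B = (0.0103592/0.0112370 − 1)×1000 = (0.921883 − 1)×1000 = -78.117‰
f_A = (δ_mix − δ_B)/(δ_A − δ_B) = (-66.8 − (-78.117))/(-48.883 − (-78.117))
f_A = 11.317 / 29.234 = 0.3871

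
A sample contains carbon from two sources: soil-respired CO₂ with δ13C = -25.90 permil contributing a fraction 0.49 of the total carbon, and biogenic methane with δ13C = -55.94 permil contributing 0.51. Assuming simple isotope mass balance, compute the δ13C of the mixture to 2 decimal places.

-41.22 permil

δ_mix = f_A·δ_A + f_B·δ_B
δ_mix = 0.49 × (-25.90) + 0.51 × (-55.94)
δ_mix = -12.691 + -28.529 = -41.220 permil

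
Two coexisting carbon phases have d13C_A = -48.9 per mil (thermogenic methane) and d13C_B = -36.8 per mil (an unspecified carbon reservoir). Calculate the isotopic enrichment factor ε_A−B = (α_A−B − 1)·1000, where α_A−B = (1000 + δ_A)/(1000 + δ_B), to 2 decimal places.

α_A−B = (1000 + -48.9) / (1000 + -36.8) = 951.1 / 963.2 = 0.987438
ε_A−B = (0.987438 − 1) × 1000 = -12.562 per mil
(The approximation ε ≈ δ_A − δ_B would give -12.1 per mil.)

-12.56 per mil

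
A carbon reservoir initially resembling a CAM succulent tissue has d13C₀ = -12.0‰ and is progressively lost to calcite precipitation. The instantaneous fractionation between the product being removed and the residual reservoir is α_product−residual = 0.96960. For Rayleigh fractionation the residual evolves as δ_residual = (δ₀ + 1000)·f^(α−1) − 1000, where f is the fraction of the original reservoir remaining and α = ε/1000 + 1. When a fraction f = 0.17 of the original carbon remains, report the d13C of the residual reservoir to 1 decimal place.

Rayleigh residual: δ_res = (δ₀ + 1000)·f^(α−1) − 1000
α − 1 = -0.03040
f^(α−1) = 0.17^(-0.03040) = 1.055345
δ_res = (-12.0 + 1000) × 1.055345 − 1000 = 1042.681 − 1000 = 42.68‰

42.7‰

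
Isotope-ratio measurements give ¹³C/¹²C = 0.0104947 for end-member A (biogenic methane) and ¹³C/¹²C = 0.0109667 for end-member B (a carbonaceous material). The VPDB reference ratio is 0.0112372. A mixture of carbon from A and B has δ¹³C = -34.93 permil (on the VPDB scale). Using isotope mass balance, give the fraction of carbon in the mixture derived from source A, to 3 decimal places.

δ_A = (0.0104947/0.0112372 − 1)×1000 = (0.933925 − 1)×1000 = -66.075 permil
δ_B = (0.0109667/0.0112372 − 1)×1000 = (0.975928 − 1)×1000 = -24.072 permil
f_A = (δ_mix − δ_B)/(δ_A − δ_B) = (-34.93 − (-24.072))/(-66.075 − (-24.072))
f_A = -10.858 / -42.003 = 0.2585

0.259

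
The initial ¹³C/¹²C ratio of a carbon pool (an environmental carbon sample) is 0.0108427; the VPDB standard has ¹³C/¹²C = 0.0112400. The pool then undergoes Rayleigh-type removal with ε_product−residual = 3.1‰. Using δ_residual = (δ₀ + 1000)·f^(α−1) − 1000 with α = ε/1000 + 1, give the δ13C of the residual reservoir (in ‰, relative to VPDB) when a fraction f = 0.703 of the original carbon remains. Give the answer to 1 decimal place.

-36.4‰

δ₀ = (0.0108427/0.0112400 − 1)×1000 = (0.964653 − 1)×1000 = -35.347‰
α − 1 = ε/1000 = 0.0031
f^(α−1) = 0.703^(0.0031) = 0.998908
δ_res = (-35.347 + 1000) × 0.998908 − 1000 = 963.600 − 1000 = -36.40‰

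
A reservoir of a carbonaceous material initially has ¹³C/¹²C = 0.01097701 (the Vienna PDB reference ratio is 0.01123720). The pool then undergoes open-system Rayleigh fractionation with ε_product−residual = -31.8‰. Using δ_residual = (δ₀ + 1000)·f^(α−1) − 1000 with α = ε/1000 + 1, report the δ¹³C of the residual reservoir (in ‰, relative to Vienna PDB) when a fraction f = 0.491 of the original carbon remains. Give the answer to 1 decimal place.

δ₀ = (0.01097701/0.01123720 − 1)×1000 = (0.976846 − 1)×1000 = -23.154‰
α − 1 = ε/1000 = -0.0318
f^(α−1) = 0.491^(-0.0318) = 1.022877
δ_res = (-23.154 + 1000) × 1.022877 − 1000 = 999.193 − 1000 = -0.81‰

-0.8‰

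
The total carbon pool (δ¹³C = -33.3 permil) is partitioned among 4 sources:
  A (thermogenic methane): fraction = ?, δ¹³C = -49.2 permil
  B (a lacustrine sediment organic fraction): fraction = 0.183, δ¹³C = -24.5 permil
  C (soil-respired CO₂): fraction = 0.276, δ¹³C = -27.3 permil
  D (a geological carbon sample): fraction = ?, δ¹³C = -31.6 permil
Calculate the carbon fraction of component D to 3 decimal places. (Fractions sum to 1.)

0.303

Let f_D and f_A be the unknown fractions; fractions sum to 1 so f_D + f_A = 0.541.
Mass balance: Σ fᵢ·δᵢ = δ_bulk ⇒ f_D·(-31.6) + f_A·(-49.2) = -33.3 − (-12.018) = -21.282
Substitute f_A = 0.541 − f_D:
f_D·(-31.6 − -49.2) = -21.282 − 0.541×(-49.2) = 5.336
f_D = 5.336 / 17.6 = 0.3032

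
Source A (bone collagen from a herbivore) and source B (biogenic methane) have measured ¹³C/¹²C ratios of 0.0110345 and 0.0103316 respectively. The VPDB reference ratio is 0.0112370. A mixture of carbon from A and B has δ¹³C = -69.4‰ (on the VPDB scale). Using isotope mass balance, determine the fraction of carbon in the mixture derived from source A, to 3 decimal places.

0.179

δ_A = (0.0110345/0.0112370 − 1)×1000 = (0.981979 − 1)×1000 = -18.021‰
δ_B = (0.0103316/0.0112370 − 1)×1000 = (0.919427 − 1)×1000 = -80.573‰
f_A = (δ_mix − δ_B)/(δ_A − δ_B) = (-69.4 − (-80.573))/(-18.021 − (-80.573))
f_A = 11.173 / 62.552 = 0.1786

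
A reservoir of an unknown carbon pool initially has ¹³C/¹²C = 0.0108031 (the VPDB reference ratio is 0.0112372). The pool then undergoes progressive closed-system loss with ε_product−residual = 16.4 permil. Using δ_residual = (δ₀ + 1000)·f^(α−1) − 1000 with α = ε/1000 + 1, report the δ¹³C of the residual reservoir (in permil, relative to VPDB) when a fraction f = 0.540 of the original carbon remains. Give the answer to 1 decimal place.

δ₀ = (0.0108031/0.0112372 − 1)×1000 = (0.961369 − 1)×1000 = -38.631 permil
α − 1 = ε/1000 = 0.0164
f^(α−1) = 0.540^(0.0164) = 0.989945
δ_res = (-38.631 + 1000) × 0.989945 − 1000 = 951.703 − 1000 = -48.30 permil

-48.3 permil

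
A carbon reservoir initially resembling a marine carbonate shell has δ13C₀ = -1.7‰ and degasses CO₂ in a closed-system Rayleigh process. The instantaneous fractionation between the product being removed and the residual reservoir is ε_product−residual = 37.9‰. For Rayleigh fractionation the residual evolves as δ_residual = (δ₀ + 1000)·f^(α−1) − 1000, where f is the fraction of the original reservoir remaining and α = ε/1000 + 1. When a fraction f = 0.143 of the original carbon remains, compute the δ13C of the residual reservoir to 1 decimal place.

Rayleigh residual: δ_res = (δ₀ + 1000)·f^(α−1) − 1000
α = ε/1000 + 1 = 1.03790, so α − 1 = 0.03790
f^(α−1) = 0.143^(0.03790) = 0.928939
δ_res = (-1.7 + 1000) × 0.928939 − 1000 = 927.360 − 1000 = -72.64‰

-72.6‰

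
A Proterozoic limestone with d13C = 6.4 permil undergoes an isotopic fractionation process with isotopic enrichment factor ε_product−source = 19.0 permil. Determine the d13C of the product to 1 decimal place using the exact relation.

25.5 permil

To first order, δ_product ≈ δ_source + ε = 25.4 permil.
Exactly, δ_product = (δ_source + 1000)·(ε/1000 + 1) − 1000.
δ_product = (6.4 + 1000) × (19.0/1000 + 1) − 1000
δ_product = 25.52 permil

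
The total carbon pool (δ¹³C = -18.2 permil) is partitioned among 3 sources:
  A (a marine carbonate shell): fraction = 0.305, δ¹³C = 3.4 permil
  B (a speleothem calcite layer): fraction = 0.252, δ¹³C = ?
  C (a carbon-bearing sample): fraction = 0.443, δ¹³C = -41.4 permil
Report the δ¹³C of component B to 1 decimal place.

Isotope mass balance: δ_bulk = Σ fᵢ·δᵢ.
-18.2 = 0.305×(3.4) + 0.252×δ_B + 0.443×(-41.4)
0.252·δ_B = -18.2 − (-17.303) = -0.897
δ_B = -0.897 / 0.252 = -3.56 permil

-3.6 permil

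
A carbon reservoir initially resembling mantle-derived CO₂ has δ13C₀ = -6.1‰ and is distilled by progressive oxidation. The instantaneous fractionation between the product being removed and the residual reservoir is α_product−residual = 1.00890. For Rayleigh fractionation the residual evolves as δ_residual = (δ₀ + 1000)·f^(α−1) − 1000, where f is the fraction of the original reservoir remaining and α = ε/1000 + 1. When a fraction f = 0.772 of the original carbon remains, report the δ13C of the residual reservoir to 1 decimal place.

Rayleigh residual: δ_res = (δ₀ + 1000)·f^(α−1) − 1000
α − 1 = 0.00890
f^(α−1) = 0.772^(0.00890) = 0.997700
δ_res = (-6.1 + 1000) × 0.997700 − 1000 = 991.614 − 1000 = -8.39‰

-8.4‰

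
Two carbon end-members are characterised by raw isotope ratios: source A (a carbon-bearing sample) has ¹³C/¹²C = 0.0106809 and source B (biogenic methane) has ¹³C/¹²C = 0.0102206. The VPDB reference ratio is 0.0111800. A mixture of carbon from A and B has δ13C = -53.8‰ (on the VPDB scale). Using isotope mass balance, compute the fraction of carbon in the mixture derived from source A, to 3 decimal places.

δ_A = (0.0106809/0.0111800 − 1)×1000 = (0.955358 − 1)×1000 = -44.642‰
δ_B = (0.0102206/0.0111800 − 1)×1000 = (0.914186 − 1)×1000 = -85.814‰
f_A = (δ_mix − δ_B)/(δ_A − δ_B) = (-53.8 − (-85.814))/(-44.642 − (-85.814))
f_A = 32.014 / 41.172 = 0.7776

0.778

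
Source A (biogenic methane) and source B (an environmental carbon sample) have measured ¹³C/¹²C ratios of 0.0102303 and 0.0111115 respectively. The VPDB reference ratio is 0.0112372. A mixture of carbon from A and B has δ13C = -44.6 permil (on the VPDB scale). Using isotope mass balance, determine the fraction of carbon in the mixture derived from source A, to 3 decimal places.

δ_A = (0.0102303/0.0112372 − 1)×1000 = (0.910396 − 1)×1000 = -89.604 permil
δ_B = (0.0111115/0.0112372 − 1)×1000 = (0.988814 − 1)×1000 = -11.186 permil
f_A = (δ_mix − δ_B)/(δ_A − δ_B) = (-44.6 − (-11.186))/(-89.604 − (-11.186))
f_A = -33.414 / -78.418 = 0.4261

0.426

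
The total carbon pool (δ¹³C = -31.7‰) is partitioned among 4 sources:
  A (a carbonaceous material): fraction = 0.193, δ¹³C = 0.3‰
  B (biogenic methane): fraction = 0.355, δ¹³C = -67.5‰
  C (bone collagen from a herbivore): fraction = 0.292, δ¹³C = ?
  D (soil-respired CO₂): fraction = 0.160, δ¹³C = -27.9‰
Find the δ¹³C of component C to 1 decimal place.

Isotope mass balance: δ_bulk = Σ fᵢ·δᵢ.
-31.7 = 0.193×(0.3) + 0.355×(-67.5) + 0.292×δ_C + 0.160×(-27.9)
0.292·δ_C = -31.7 − (-28.369) = -3.331
δ_C = -3.331 / 0.292 = -11.41‰

-11.4‰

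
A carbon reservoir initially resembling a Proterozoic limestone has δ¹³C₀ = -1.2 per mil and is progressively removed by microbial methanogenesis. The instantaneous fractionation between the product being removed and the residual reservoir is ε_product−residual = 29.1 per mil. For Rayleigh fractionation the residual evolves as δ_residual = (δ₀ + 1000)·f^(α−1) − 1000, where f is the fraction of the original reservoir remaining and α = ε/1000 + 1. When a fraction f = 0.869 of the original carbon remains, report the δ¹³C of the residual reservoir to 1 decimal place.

Rayleigh residual: δ_res = (δ₀ + 1000)·f^(α−1) − 1000
α = ε/1000 + 1 = 1.02910, so α − 1 = 0.02910
f^(α−1) = 0.869^(0.02910) = 0.995922
δ_res = (-1.2 + 1000) × 0.995922 − 1000 = 994.727 − 1000 = -5.27 per mil

-5.3 per mil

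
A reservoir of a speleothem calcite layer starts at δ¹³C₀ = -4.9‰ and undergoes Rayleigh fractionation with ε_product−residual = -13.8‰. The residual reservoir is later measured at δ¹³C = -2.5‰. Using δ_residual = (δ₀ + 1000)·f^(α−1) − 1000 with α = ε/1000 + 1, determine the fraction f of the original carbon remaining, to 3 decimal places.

0.840

α − 1 = ε/1000 = -0.0138
(δ_res + 1000)/(δ₀ + 1000) = (-2.5 + 1000)/(-4.9 + 1000) = 997.5/995.1 = 1.002412
f = 1.002412^(1/-0.0138) = exp(ln(1.002412)/-0.0138) = exp(0.00241/-0.0138)
f = exp(-0.1746) = 0.8398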